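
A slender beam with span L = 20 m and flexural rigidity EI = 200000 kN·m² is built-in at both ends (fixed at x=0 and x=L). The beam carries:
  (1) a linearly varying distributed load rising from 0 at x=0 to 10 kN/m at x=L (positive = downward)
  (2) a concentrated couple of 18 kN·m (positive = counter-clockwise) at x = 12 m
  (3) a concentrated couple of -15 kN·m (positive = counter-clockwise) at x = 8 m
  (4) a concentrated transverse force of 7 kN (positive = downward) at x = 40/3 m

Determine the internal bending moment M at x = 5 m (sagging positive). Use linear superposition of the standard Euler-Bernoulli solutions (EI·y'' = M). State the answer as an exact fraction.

Load 1 — triangular load w₀=10 kN/m (0→w₀ over full span):
  M_1 = 3w₀Lx/20 - w₀L²/30 - w₀x³/(6L) = 3·10·20·5/20 - 10·20²/30 - 10·5³/(6·20) = 25/4 kN·m
Load 2 — applied couple M₀=18 kN·m at a=12 m (b=L-a=8):
  M_2 = R_Ax - M_A  [x≤a] with R_A=162/125, M_A=144/25 = (162/125)·5 - (144/25) = 18/25 kN·m
Load 3 — applied couple M₀=-15 kN·m at a=8 m (b=L-a=12):
  M_3 = R_Ax - M_A  [x≤a] with R_A=-27/25, M_A=-9/5 = (-27/25)·5 - (-9/5) = -18/5 kN·m
Load 4 — point force P=7 kN at a=40/3 m (b=L-a=20/3):
  M_4 = Pb²(3a+b)x/L³ - Pab²/L²  [x≤a] = 7·(20/3)²·(3·(40/3)+(20/3))·5/20³ - 7·(40/3)·(20/3)²/20² = -35/27 kN·m
Superposition: M = Σ M_i = 5599/2700 kN·m ≈ 2.073704 kN·m

M(5) = 5599/2700 kN·m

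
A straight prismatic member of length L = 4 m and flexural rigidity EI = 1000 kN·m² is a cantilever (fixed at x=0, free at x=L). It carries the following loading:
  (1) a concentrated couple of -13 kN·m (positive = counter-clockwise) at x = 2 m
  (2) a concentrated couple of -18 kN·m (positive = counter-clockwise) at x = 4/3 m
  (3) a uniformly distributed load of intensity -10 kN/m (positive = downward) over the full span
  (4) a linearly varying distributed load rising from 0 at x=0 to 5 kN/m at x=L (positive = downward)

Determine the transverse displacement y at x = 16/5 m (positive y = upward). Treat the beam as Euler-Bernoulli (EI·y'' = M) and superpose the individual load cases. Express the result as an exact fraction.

y(16/5) = 49097/1562500 m

Load 1 — applied couple M₀=-13 kN·m at a=2 m (b=L-a=2):
  y_1 = M₀a(2x-a)/(2EI)  [x>a] = (-13)·2·(2·(16/5)-2)/(2·1000) = -143/2500 m
Load 2 — applied couple M₀=-18 kN·m at a=4/3 m (b=L-a=8/3):
  y_2 = M₀a(2x-a)/(2EI)  [x>a] = (-18)·(4/3)·(2·(16/5)-(4/3))/(2·1000) = -38/625 m
Load 3 — uniform load w=-10 kN/m over full span:
  y_3 = -wx²(x²-4Lx+6L²)/(24EI) = -(-10)·(16/5)²·((16/5)²-4·4·(16/5)+6·4²)/(24·1000) = 11008/46875 m
Load 4 — triangular load w₀=5 kN/m (0→w₀ over full span):
  y_4 = (w₀Lx³/12-w₀L²x²/6-w₀x⁵/(120L))/EI = (5·4·(16/5)³/12-5·4²·(16/5)²/6-5·(16/5)⁵/(120·4))/1000 = -100096/1171875 m
Superposition: y = Σ y_i = 49097/1562500 m ≈ 0.031422 m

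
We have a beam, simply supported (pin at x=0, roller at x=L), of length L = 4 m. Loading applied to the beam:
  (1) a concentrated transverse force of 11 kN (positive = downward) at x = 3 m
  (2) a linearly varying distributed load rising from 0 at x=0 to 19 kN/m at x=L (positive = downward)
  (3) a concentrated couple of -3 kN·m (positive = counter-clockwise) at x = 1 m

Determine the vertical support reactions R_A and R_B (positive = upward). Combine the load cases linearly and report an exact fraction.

Load 1 — point force P=11 kN at a=3 m (b=L-a=1):
  R_A = Pb/L = 11·1/4 = 11/4 kN
  R_B = Pa/L = 11·3/4 = 33/4 kN
Load 2 — triangular load w₀=19 kN/m (0→w₀ over full span):
  R_A = w₀L/6 = 19·4/6 = 38/3 kN
  R_B = w₀L/3 = 19·4/3 = 76/3 kN
Load 3 — applied couple M₀=-3 kN·m at a=1 m (b=L-a=3):
  R_A = M₀/L = (-3)/4 = -3/4 kN
  R_B = -M₀/L = -(-3)/4 = 3/4 kN
Superposition: R_A = 44/3 kN, R_B = 103/3 kN

R_A = 44/3 kN, R_B = 103/3 kN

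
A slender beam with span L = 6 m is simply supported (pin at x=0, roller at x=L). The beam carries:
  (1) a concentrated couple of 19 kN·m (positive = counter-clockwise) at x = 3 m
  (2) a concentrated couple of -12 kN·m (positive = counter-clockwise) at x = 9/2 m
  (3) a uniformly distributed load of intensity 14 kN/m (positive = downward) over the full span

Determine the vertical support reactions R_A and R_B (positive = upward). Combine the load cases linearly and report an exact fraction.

Load 1 — applied couple M₀=19 kN·m at a=3 m (b=L-a=3):
  R_A = M₀/L = 19/6 kN
  R_B = -M₀/L = -19/6 kN
Load 2 — applied couple M₀=-12 kN·m at a=9/2 m (b=L-a=3/2):
  R_A = M₀/L = (-12)/6 = -2 kN
  R_B = -M₀/L = -(-12)/6 = 2 kN
Load 3 — uniform load w=14 kN/m over full span:
  R_A = wL/2 = 14·6/2 = 42 kN
  R_B = wL/2 = 14·6/2 = 42 kN
Superposition: R_A = 259/6 kN, R_B = 245/6 kN

R_A = 259/6 kN, R_B = 245/6 kN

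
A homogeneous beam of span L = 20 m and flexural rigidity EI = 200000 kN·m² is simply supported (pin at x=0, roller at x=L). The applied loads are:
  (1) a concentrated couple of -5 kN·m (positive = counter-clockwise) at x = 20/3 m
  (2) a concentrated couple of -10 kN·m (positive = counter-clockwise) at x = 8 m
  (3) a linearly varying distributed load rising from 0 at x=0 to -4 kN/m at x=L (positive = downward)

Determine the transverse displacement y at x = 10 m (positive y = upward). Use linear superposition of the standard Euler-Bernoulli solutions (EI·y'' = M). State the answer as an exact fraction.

y(10) = 7213/360000 m

Load 1 — applied couple M₀=-5 kN·m at a=20/3 m (b=L-a=40/3):
  y_1 = (M₀x³/(6L)-M₀(x-a)²/2+C₁x)/EI  [x>a] with C₁=M₀(3b²-L²)/(6L)=-50/9 = ((-5)·10³/(6·20)-(-5)·(10-(20/3))²/2+(-50/9)·10)/200000 = -1/2880 m
Load 2 — applied couple M₀=-10 kN·m at a=8 m (b=L-a=12):
  y_2 = (M₀x³/(6L)-M₀(x-a)²/2+C₁x)/EI  [x>a] with C₁=M₀(3b²-L²)/(6L)=-8/3 = ((-10)·10³/(6·20)-(-10)·(10-8)²/2+(-8/3)·10)/200000 = -9/20000 m
Load 3 — triangular load w₀=-4 kN/m (0→w₀ over full span):
  y_3 = -w₀x(7L⁴-10L²x²+3x⁴)/(360LEI) = -(-4)·10·(7·20⁴-10·20²·10²+3·10⁴)/(360·20·200000) = 1/48 m
Superposition: y = Σ y_i = 7213/360000 m ≈ 0.020036 m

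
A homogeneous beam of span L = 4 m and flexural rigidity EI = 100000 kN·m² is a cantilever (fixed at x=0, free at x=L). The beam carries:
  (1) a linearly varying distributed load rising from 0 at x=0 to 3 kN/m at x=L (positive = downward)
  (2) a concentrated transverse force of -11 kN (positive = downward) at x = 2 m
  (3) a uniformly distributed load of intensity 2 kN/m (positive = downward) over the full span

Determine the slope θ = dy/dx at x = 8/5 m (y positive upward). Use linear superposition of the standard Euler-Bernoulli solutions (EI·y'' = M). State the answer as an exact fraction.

θ(8/5) = -1609/11718750 rad

Load 1 — triangular load w₀=3 kN/m (0→w₀ over full span):
  θ_1 = (w₀Lx²/4-w₀L²x/3-w₀x⁴/(24L))/EI = (3·4·(8/5)²/4-3·4²·(8/5)/3-3·(8/5)⁴/(24·4))/100000 = -354/1953125 rad
Load 2 — point force P=-11 kN at a=2 m (b=L-a=2):
  θ_2 = -Px(2a-x)/(2EI)  [x≤a] = -(-11)·(8/5)·(2·2-(8/5))/(2·100000) = 33/156250 rad
Load 3 — uniform load w=2 kN/m over full span:
  θ_3 = -wx(x²-3Lx+3L²)/(6EI) = -2·(8/5)·((8/5)²-3·4·(8/5)+3·4²)/(6·100000) = -196/1171875 rad
Superposition: θ = Σ θ_i = -1609/11718750 rad ≈ -0.000137 rad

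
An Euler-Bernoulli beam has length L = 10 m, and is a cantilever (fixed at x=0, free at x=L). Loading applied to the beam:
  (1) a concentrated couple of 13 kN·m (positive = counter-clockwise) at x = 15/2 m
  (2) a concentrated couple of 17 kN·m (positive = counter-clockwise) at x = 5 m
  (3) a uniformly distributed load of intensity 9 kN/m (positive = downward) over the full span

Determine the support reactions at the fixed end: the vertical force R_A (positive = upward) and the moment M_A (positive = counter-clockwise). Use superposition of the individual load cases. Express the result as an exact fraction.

R_A = 90 kN, M_A = 420 kN·m

Load 1 — applied couple M₀=13 kN·m at a=15/2 m (b=L-a=5/2):
  R_A = 0 kN
  M_A = -M₀ = -13 kN·m
Load 2 — applied couple M₀=17 kN·m at a=5 m (b=L-a=5):
  R_A = 0 kN
  M_A = -M₀ = -17 kN·m
Load 3 — uniform load w=9 kN/m over full span:
  R_A = wL = 9·10 = 90 kN
  M_A = wL²/2 = 9·10²/2 = 450 kN·m
Superposition: R_A = 90 kN, M_A = 420 kN·m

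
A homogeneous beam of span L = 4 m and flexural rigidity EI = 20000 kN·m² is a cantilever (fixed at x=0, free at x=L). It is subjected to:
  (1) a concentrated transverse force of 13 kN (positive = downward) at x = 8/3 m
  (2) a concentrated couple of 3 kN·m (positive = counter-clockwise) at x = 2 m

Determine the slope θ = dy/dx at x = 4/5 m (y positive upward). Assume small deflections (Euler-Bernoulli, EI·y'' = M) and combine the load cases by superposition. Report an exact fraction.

Load 1 — point force P=13 kN at a=8/3 m (b=L-a=4/3):
  θ_1 = -Px(2a-x)/(2EI)  [x≤a] = -13·(4/5)·(2·(8/3)-(4/5))/(2·20000) = -221/187500 rad
Load 2 — applied couple M₀=3 kN·m at a=2 m (b=L-a=2):
  θ_2 = M₀x/EI  [x≤a] = 3·(4/5)/20000 = 3/25000 rad
Superposition: θ = Σ θ_i = -397/375000 rad ≈ -0.001059 rad

θ(4/5) = -397/375000 rad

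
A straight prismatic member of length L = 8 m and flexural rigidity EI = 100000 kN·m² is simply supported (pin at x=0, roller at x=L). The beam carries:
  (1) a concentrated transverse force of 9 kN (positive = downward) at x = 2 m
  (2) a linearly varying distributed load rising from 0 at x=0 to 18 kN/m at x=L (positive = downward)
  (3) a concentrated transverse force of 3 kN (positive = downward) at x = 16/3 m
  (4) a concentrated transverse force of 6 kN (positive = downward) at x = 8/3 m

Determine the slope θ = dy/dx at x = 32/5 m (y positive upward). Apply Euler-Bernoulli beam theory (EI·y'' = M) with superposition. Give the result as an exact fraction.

Load 1 — point force P=9 kN at a=2 m (b=L-a=6):
  θ_1 = -Pa(2L²-6Lx+3x²+a²)/(6LEI)  [x>a] = -9·2·(2·8²-6·8·(32/5)+3·(32/5)²+2²)/(6·8·100000) = 981/5000000 rad
Load 2 — triangular load w₀=18 kN/m (0→w₀ over full span):
  θ_2 = -w₀(7L⁴-30L²x²+15x⁴)/(360LEI) = -18·(7·8⁴-30·8²·(32/5)²+15·(32/5)⁴)/(360·8·100000) = 3028/1953125 rad
Load 3 — point force P=3 kN at a=16/3 m (b=L-a=8/3):
  θ_3 = -Pa(2L²-6Lx+3x²+a²)/(6LEI)  [x>a] = -3·(16/3)·(2·8²-6·8·(32/5)+3·(32/5)²+(16/3)²)/(6·8·100000) = 196/2109375 rad
Load 4 — point force P=6 kN at a=8/3 m (b=L-a=16/3):
  θ_4 = -Pa(2L²-6Lx+3x²+a²)/(6LEI)  [x>a] = -6·(8/3)·(2·8²-6·8·(32/5)+3·(32/5)²+(8/3)²)/(6·8·100000) = 346/2109375 rad
Superposition: θ = Σ θ_i = 6761759/3375000000 rad ≈ 0.002003 rad

θ(32/5) = 6761759/3375000000 rad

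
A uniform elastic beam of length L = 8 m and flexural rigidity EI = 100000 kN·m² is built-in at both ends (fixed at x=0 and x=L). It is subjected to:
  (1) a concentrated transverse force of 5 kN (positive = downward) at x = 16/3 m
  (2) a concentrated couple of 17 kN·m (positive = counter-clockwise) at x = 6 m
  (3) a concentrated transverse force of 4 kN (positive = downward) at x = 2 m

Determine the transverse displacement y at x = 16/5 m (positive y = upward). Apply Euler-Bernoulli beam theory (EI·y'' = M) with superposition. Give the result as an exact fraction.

y(16/5) = -35431/126562500 m

Load 1 — point force P=5 kN at a=16/3 m (b=L-a=8/3):
  y_1 = -Pb²x²(3aL-(3a+b)x)/(6L³EI)  [x≤a] = -5·(8/3)²·(16/5)²·(3·(16/3)·8-(3·(16/3)+(8/3))·(16/5))/(6·8³·100000) = -512/6328125 m
Load 2 — applied couple M₀=17 kN·m at a=6 m (b=L-a=2):
  y_2 = (R_Ax³/6 - M_Ax²/2)/EI  [x≤a] with R_A=153/64, M_A=85/16 = ((153/64)·(16/5)³/6 - (85/16)·(16/5)²/2)/100000 = -221/1562500 m
Load 3 — point force P=4 kN at a=2 m (b=L-a=6):
  y_3 = -Pa²(L-x)²(3bL-(3b+a)(L-x))/(6L³EI)  [x>a] = -4·2²·(8-(16/5))²·(3·6·8-(3·6+2)·(8-(16/5)))/(6·8³·100000) = -9/156250 m
Superposition: y = Σ y_i = -35431/126562500 m ≈ -0.000280 m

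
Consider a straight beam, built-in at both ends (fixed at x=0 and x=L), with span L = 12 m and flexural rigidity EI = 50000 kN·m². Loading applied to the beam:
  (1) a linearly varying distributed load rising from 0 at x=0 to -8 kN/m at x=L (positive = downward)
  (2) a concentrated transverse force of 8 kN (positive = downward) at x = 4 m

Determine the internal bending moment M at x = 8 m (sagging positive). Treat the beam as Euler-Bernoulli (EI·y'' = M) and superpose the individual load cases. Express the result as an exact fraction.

M(8) = -2528/135 kN·m

Load 1 — triangular load w₀=-8 kN/m (0→w₀ over full span):
  M_1 = 3w₀Lx/20 - w₀L²/30 - w₀x³/(6L) = 3·(-8)·12·8/20 - (-8)·12²/30 - (-8)·8³/(6·12) = -896/45 kN·m
Load 2 — point force P=8 kN at a=4 m (b=L-a=8):
  M_2 = Pa²(a+3b)(L-x)/L³ - Pa²b/L²  [x>a] = 8·4²·(4+3·8)·(12-8)/12³ - 8·4²·8/12² = 32/27 kN·m
Superposition: M = Σ M_i = -2528/135 kN·m ≈ -18.725926 kN·m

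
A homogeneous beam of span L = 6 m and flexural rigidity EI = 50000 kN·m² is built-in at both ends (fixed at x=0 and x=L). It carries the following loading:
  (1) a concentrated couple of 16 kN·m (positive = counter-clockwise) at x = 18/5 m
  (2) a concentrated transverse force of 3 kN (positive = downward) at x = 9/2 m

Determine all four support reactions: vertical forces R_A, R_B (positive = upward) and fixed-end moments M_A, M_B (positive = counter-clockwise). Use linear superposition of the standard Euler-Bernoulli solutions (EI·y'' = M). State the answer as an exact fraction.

R_A = 3447/800 kN, M_A = 4771/800 kN·m, R_B = -1047/800 kN, M_B = -489/800 kN·m

Load 1 — applied couple M₀=16 kN·m at a=18/5 m (b=L-a=12/5):
  R_A = 6M₀ab/L³ = 6·16·(18/5)·(12/5)/6³ = 96/25 kN
  M_A = M₀b(2a-b)/L² = 16·(12/5)·(2·(18/5)-(12/5))/6² = 128/25 kN·m
  R_B = -6M₀ab/L³ = -6·16·(18/5)·(12/5)/6³ = -96/25 kN
  M_B = M₀a(2b-a)/L² = 16·(18/5)·(2·(12/5)-(18/5))/6² = 48/25 kN·m
Load 2 — point force P=3 kN at a=9/2 m (b=L-a=3/2):
  R_A = Pb²(3a+b)/L³ = 3·(3/2)²·(3·(9/2)+(3/2))/6³ = 15/32 kN
  M_A = Pab²/L² = 3·(9/2)·(3/2)²/6² = 27/32 kN·m
  R_B = Pa²(a+3b)/L³ = 3·(9/2)²·((9/2)+3·(3/2))/6³ = 81/32 kN
  M_B = -Pa²b/L² = -3·(9/2)²·(3/2)/6² = -81/32 kN·m
Superposition: R_A = 3447/800 kN, M_A = 4771/800 kN·m, R_B = -1047/800 kN, M_B = -489/800 kN·m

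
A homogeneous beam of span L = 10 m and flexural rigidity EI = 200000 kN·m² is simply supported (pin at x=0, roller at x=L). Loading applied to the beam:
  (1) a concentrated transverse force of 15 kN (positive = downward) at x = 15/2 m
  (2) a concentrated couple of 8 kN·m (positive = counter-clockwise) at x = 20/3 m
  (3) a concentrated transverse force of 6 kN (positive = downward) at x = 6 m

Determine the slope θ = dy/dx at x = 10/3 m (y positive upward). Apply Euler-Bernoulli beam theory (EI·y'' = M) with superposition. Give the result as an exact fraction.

θ(10/3) = -89959/288000000 rad

Load 1 — point force P=15 kN at a=15/2 m (b=L-a=5/2):
  θ_1 = -Pb(L²-b²-3x²)/(6LEI)  [x≤a] = -15·(5/2)·(10²-(5/2)²-3·(10/3)²)/(6·10·200000) = -29/153600 rad
Load 2 — applied couple M₀=8 kN·m at a=20/3 m (b=L-a=10/3):
  θ_2 = (M₀x²/(2L)+C₁)/EI  [x≤a] with C₁=M₀(3b²-L²)/(6L)=-80/9 = (8·(10/3)²/(2·10)+(-80/9))/200000 = -1/45000 rad
Load 3 — point force P=6 kN at a=6 m (b=L-a=4):
  θ_3 = -Pb(L²-b²-3x²)/(6LEI)  [x≤a] = -6·4·(10²-4²-3·(10/3)²)/(6·10·200000) = -19/187500 rad
Superposition: θ = Σ θ_i = -89959/288000000 rad ≈ -0.000312 rad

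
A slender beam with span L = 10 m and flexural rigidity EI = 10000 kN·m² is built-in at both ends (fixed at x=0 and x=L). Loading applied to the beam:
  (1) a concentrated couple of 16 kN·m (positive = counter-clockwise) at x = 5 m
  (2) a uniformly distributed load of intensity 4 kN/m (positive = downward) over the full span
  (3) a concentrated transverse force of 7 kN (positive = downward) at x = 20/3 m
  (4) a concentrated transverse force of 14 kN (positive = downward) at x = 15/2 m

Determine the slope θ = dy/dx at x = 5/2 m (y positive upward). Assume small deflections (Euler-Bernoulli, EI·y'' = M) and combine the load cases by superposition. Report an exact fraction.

Load 1 — applied couple M₀=16 kN·m at a=5 m (b=L-a=5):
  θ_1 = (R_Ax²/2 - M_Ax)/EI  [x≤a] with R_A=12/5, M_A=4 = ((12/5)·(5/2)²/2 - 4·(5/2))/10000 = -1/4000 rad
Load 2 — uniform load w=4 kN/m over full span:
  θ_2 = -wx(L-x)(L-2x)/(12EI) = -4·(5/2)·(10-(5/2))·(10-2·(5/2))/(12·10000) = -1/320 rad
Load 3 — point force P=7 kN at a=20/3 m (b=L-a=10/3):
  θ_3 = -Pb²x(2aL-(3a+b)x)/(2L³EI)  [x≤a] = -7·(10/3)²·(5/2)·(2·(20/3)·10-(3·(20/3)+(10/3))·(5/2))/(2·10³·10000) = -7/9600 rad
Load 4 — point force P=14 kN at a=15/2 m (b=L-a=5/2):
  θ_4 = -Pb²x(2aL-(3a+b)x)/(2L³EI)  [x≤a] = -14·(5/2)²·(5/2)·(2·(15/2)·10-(3·(15/2)+(5/2))·(5/2))/(2·10³·10000) = -49/51200 rad
Superposition: θ = Σ θ_i = -3887/768000 rad ≈ -0.005061 rad

θ(5/2) = -3887/768000 rad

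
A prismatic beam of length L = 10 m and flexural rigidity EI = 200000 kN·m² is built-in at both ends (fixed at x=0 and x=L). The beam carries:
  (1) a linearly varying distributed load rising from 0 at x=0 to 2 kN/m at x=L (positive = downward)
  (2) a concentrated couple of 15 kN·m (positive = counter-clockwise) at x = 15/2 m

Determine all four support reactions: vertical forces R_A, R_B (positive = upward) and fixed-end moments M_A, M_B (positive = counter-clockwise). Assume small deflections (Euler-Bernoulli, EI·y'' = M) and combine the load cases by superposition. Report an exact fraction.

R_A = 75/16 kN, M_A = 545/48 kN·m, R_B = 85/16 kN, M_B = -205/16 kN·m

Load 1 — triangular load w₀=2 kN/m (0→w₀ over full span):
  R_A = 3w₀L/20 = 3·2·10/20 = 3 kN
  M_A = w₀L²/30 = 2·10²/30 = 20/3 kN·m
  R_B = 7w₀L/20 = 7·2·10/20 = 7 kN
  M_B = -w₀L²/20 = -2·10²/20 = -10 kN·m
Load 2 — applied couple M₀=15 kN·m at a=15/2 m (b=L-a=5/2):
  R_A = 6M₀ab/L³ = 6·15·(15/2)·(5/2)/10³ = 27/16 kN
  M_A = M₀b(2a-b)/L² = 15·(5/2)·(2·(15/2)-(5/2))/10² = 75/16 kN·m
  R_B = -6M₀ab/L³ = -6·15·(15/2)·(5/2)/10³ = -27/16 kN
  M_B = M₀a(2b-a)/L² = 15·(15/2)·(2·(5/2)-(15/2))/10² = -45/16 kN·m
Superposition: R_A = 75/16 kN, M_A = 545/48 kN·m, R_B = 85/16 kN, M_B = -205/16 kN·m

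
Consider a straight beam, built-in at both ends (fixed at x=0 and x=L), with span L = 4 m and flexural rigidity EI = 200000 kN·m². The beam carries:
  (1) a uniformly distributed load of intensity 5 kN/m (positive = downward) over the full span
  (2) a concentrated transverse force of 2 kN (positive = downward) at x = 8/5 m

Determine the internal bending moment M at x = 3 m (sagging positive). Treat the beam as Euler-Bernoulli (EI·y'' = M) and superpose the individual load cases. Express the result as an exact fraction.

M(3) = 577/750 kN·m

Load 1 — uniform load w=5 kN/m over full span:
  M_1 = wLx/2 - wL²/12 - wx²/2 = 5·4·3/2 - 5·4²/12 - 5·3²/2 = 5/6 kN·m
Load 2 — point force P=2 kN at a=8/5 m (b=L-a=12/5):
  M_2 = Pa²(a+3b)(L-x)/L³ - Pa²b/L²  [x>a] = 2·(8/5)²·((8/5)+3·(12/5))·(4-3)/4³ - 2·(8/5)²·(12/5)/4² = -8/125 kN·m
Superposition: M = Σ M_i = 577/750 kN·m ≈ 0.769333 kN·m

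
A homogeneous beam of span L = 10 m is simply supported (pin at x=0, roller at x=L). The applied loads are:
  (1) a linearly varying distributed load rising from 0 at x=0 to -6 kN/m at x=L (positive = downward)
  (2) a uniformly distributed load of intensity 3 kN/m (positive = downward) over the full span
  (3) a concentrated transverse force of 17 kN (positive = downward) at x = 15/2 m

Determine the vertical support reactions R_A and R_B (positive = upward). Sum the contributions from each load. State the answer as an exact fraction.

Load 1 — triangular load w₀=-6 kN/m (0→w₀ over full span):
  R_A = w₀L/6 = (-6)·10/6 = -10 kN
  R_B = w₀L/3 = (-6)·10/3 = -20 kN
Load 2 — uniform load w=3 kN/m over full span:
  R_A = wL/2 = 3·10/2 = 15 kN
  R_B = wL/2 = 3·10/2 = 15 kN
Load 3 — point force P=17 kN at a=15/2 m (b=L-a=5/2):
  R_A = Pb/L = 17·(5/2)/10 = 17/4 kN
  R_B = Pa/L = 17·(15/2)/10 = 51/4 kN
Superposition: R_A = 37/4 kN, R_B = 31/4 kN

R_A = 37/4 kN, R_B = 31/4 kN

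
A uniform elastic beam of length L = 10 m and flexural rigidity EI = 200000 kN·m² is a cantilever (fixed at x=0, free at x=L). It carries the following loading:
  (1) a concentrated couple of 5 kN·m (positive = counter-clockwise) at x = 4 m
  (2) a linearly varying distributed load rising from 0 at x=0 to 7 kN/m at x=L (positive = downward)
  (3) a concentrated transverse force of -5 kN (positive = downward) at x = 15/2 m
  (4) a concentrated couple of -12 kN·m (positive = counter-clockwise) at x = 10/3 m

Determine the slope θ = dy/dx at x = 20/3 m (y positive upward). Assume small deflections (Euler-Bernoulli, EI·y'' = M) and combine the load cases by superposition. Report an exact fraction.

Load 1 — applied couple M₀=5 kN·m at a=4 m (b=L-a=6):
  θ_1 = M₀a/EI  [x>a] = 5·4/200000 = 1/10000 rad
Load 2 — triangular load w₀=7 kN/m (0→w₀ over full span):
  θ_2 = (w₀Lx²/4-w₀L²x/3-w₀x⁴/(24L))/EI = (7·10·(20/3)²/4-7·10²·(20/3)/3-7·(20/3)⁴/(24·10))/200000 = -203/48600 rad
Load 3 — point force P=-5 kN at a=15/2 m (b=L-a=5/2):
  θ_3 = -Px(2a-x)/(2EI)  [x≤a] = -(-5)·(20/3)·(2·(15/2)-(20/3))/(2·200000) = 1/1440 rad
Load 4 — applied couple M₀=-12 kN·m at a=10/3 m (b=L-a=20/3):
  θ_4 = M₀a/EI  [x>a] = (-12)·(10/3)/200000 = -1/5000 rad
Superposition: θ = Σ θ_i = -17411/4860000 rad ≈ -0.003583 rad

θ(20/3) = -17411/4860000 rad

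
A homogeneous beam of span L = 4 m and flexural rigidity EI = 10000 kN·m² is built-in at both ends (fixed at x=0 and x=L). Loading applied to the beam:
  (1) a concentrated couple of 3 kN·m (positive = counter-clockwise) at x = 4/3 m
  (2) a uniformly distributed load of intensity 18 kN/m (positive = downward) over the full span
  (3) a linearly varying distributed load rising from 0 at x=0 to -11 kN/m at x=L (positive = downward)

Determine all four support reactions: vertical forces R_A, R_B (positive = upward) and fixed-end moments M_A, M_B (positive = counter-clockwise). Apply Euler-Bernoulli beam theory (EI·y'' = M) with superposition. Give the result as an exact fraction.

Load 1 — applied couple M₀=3 kN·m at a=4/3 m (b=L-a=8/3):
  R_A = 6M₀ab/L³ = 6·3·(4/3)·(8/3)/4³ = 1 kN
  M_A = M₀b(2a-b)/L² = 3·(8/3)·(2·(4/3)-(8/3))/4² = 0 kN·m
  R_B = -6M₀ab/L³ = -6·3·(4/3)·(8/3)/4³ = -1 kN
  M_B = M₀a(2b-a)/L² = 3·(4/3)·(2·(8/3)-(4/3))/4² = 1 kN·m
Load 2 — uniform load w=18 kN/m over full span:
  R_A = wL/2 = 18·4/2 = 36 kN
  M_A = wL²/12 = 18·4²/12 = 24 kN·m
  R_B = wL/2 = 18·4/2 = 36 kN
  M_B = -wL²/12 = -18·4²/12 = -24 kN·m
Load 3 — triangular load w₀=-11 kN/m (0→w₀ over full span):
  R_A = 3w₀L/20 = 3·(-11)·4/20 = -33/5 kN
  M_A = w₀L²/30 = (-11)·4²/30 = -88/15 kN·m
  R_B = 7w₀L/20 = 7·(-11)·4/20 = -77/5 kN
  M_B = -w₀L²/20 = -(-11)·4²/20 = 44/5 kN·m
Superposition: R_A = 152/5 kN, M_A = 272/15 kN·m, R_B = 98/5 kN, M_B = -71/5 kN·m

R_A = 152/5 kN, M_A = 272/15 kN·m, R_B = 98/5 kN, M_B = -71/5 kN·m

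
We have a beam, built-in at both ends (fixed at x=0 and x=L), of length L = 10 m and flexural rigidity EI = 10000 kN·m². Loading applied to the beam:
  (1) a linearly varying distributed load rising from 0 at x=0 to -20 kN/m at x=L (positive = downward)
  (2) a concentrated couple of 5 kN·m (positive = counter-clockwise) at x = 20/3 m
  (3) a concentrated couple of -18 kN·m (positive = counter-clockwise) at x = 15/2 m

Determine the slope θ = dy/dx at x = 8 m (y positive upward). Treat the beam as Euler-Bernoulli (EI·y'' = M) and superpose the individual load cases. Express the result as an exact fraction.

θ(8) = -237/25000 rad

Load 1 — triangular load w₀=-20 kN/m (0→w₀ over full span):
  θ_1 = -w₀(2x(L-x)(L-2x)(x+2L)+x²(L-x)²)/(120LEI) = -(-20)·(2·8·(10-8)·(10-2·8)·(8+2·10)+8²·(10-8)²)/(120·10·10000) = -16/1875 rad
Load 2 — applied couple M₀=5 kN·m at a=20/3 m (b=L-a=10/3):
  θ_2 = (R_Ax²/2 - M_Ax - M₀(x-a))/EI  [x>a] with R_A=2/3, M_A=5/3 = ((2/3)·8²/2 - (5/3)·8 - 5·(8-(20/3)))/10000 = 1/7500 rad
Load 3 — applied couple M₀=-18 kN·m at a=15/2 m (b=L-a=5/2):
  θ_3 = (R_Ax²/2 - M_Ax - M₀(x-a))/EI  [x>a] with R_A=-81/40, M_A=-45/8 = ((-81/40)·8²/2 - (-45/8)·8 - (-18)·(8-(15/2)))/10000 = -27/25000 rad
Superposition: θ = Σ θ_i = -237/25000 rad ≈ -0.009480 rad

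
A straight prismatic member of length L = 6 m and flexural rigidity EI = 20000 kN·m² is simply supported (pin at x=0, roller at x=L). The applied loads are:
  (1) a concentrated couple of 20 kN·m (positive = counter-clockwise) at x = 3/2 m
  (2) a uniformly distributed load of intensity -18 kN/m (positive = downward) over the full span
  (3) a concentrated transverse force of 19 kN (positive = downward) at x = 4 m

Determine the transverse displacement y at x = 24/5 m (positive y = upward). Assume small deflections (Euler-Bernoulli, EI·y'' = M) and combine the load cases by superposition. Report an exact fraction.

Load 1 — applied couple M₀=20 kN·m at a=3/2 m (b=L-a=9/2):
  y_1 = (M₀x³/(6L)-M₀(x-a)²/2+C₁x)/EI  [x>a] with C₁=M₀(3b²-L²)/(6L)=55/4 = (20·(24/5)³/(6·6)-20·((24/5)-(3/2))²/2+(55/4)·(24/5))/20000 = 927/1000000 m
Load 2 — uniform load w=-18 kN/m over full span:
  y_2 = -wx(L³-2Lx²+x³)/(24EI) = -(-18)·(24/5)·(6³-2·6·(24/5)²+(24/5)³)/(24·20000) = 7047/781250 m
Load 3 — point force P=19 kN at a=4 m (b=L-a=2):
  y_3 = -Pa(L-x)(2Lx-a²-x²)/(6LEI)  [x>a] = -19·4·(6-(24/5))·(2·6·(24/5)-4²-(24/5)²)/(6·6·20000) = -551/234375 m
Superposition: y = Σ y_i = 569717/75000000 m ≈ 0.007596 m

y(24/5) = 569717/75000000 m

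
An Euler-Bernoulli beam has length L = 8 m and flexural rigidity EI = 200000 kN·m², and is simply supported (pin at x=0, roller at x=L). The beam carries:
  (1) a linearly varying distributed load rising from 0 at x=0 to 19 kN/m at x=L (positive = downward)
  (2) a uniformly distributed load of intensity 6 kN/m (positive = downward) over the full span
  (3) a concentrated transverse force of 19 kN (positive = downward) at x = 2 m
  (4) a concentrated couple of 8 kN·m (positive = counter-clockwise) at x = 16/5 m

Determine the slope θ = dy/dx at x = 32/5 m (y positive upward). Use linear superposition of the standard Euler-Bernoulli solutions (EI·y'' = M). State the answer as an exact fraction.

Load 1 — triangular load w₀=19 kN/m (0→w₀ over full span):
  θ_1 = -w₀(7L⁴-30L²x²+15x⁴)/(360LEI) = -19·(7·8⁴-30·8²·(32/5)²+15·(32/5)⁴)/(360·8·200000) = 14383/17578125 rad
Load 2 — uniform load w=6 kN/m over full span:
  θ_2 = -w(L³-6Lx²+4x³)/(24EI) = -6·(8³-6·8·(32/5)²+4·(32/5)³)/(24·200000) = 198/390625 rad
Load 3 — point force P=19 kN at a=2 m (b=L-a=6):
  θ_3 = -Pa(2L²-6Lx+3x²+a²)/(6LEI)  [x>a] = -19·2·(2·8²-6·8·(32/5)+3·(32/5)²+2²)/(6·8·200000) = 2071/10000000 rad
Load 4 — applied couple M₀=8 kN·m at a=16/5 m (b=L-a=24/5):
  θ_4 = (M₀x²/(2L)-M₀(x-a)+C₁)/EI  [x>a] with C₁=M₀(3b²-L²)/(6L)=64/75 = (8·(32/5)²/(2·8)-8·((32/5)-(16/5))+(64/75))/200000 = -1/46875 rad
Superposition: θ = Σ θ_i = 3399479/2250000000 rad ≈ 0.001511 rad

θ(32/5) = 3399479/2250000000 rad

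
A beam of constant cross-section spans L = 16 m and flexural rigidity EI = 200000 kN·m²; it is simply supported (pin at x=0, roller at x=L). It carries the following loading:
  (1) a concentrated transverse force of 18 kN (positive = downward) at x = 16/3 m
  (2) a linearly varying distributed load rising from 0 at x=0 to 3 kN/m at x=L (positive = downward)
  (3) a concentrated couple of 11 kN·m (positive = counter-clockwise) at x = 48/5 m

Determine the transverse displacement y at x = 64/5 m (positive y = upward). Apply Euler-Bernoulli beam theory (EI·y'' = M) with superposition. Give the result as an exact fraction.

Load 1 — point force P=18 kN at a=16/3 m (b=L-a=32/3):
  y_1 = -Pa(L-x)(2Lx-a²-x²)/(6LEI)  [x>a] = -18·(16/3)·(16-(64/5))·(2·16·(64/5)-(16/3)²-(64/5)²)/(6·16·200000) = -12224/3515625 m
Load 2 — triangular load w₀=3 kN/m (0→w₀ over full span):
  y_2 = -w₀x(7L⁴-10L²x²+3x⁴)/(360LEI) = -3·(64/5)·(7·16⁴-10·16²·(64/5)²+3·(64/5)⁴)/(360·16·200000) = -195072/48828125 m
Load 3 — applied couple M₀=11 kN·m at a=48/5 m (b=L-a=32/5):
  y_3 = (M₀x³/(6L)-M₀(x-a)²/2+C₁x)/EI  [x>a] with C₁=M₀(3b²-L²)/(6L)=-1144/75 = (11·(64/5)³/(6·16)-11·((64/5)-(48/5))²/2+(-1144/75)·(64/5))/200000 = -22/390625 m
Superposition: y = Σ y_i = -3308398/439453125 m ≈ -0.007528 m

y(64/5) = -3308398/439453125 m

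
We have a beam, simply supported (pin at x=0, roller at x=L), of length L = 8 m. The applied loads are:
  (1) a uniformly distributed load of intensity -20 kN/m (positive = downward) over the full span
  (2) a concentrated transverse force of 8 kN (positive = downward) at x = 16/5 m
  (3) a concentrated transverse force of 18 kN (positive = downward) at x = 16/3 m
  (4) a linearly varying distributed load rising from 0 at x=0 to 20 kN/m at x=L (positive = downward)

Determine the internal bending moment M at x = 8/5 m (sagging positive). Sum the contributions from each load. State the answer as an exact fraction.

M(8/5) = -1104/25 kN·m

Load 1 — uniform load w=-20 kN/m over full span:
  M_1 = wx(L-x)/2 = (-20)·(8/5)·(8-(8/5))/2 = -512/5 kN·m
Load 2 — point force P=8 kN at a=16/5 m (b=L-a=24/5):
  M_2 = Pbx/L  [x≤a] = 8·(24/5)·(8/5)/8 = 192/25 kN·m
Load 3 — point force P=18 kN at a=16/3 m (b=L-a=8/3):
  M_3 = Pbx/L  [x≤a] = 18·(8/3)·(8/5)/8 = 48/5 kN·m
Load 4 — triangular load w₀=20 kN/m (0→w₀ over full span):
  M_4 = w₀Lx/6 - w₀x³/(6L) = 20·8·(8/5)/6 - 20·(8/5)³/(6·8) = 1024/25 kN·m
Superposition: M = Σ M_i = -1104/25 kN·m ≈ -44.160000 kN·m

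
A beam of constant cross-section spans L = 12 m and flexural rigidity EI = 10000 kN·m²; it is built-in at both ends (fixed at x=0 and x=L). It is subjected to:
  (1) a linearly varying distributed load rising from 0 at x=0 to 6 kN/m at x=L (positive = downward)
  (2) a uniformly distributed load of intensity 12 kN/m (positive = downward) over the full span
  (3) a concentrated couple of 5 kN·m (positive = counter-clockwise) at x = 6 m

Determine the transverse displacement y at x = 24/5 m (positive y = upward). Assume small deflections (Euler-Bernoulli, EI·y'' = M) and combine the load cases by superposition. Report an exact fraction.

Load 1 — triangular load w₀=6 kN/m (0→w₀ over full span):
  y_1 = -w₀x²(L-x)²(x+2L)/(120LEI) = -6·(24/5)²·(12-(24/5))²·((24/5)+2·12)/(120·12·10000) = -139968/9765625 m
Load 2 — uniform load w=12 kN/m over full span:
  y_2 = -wx²(L-x)²/(24EI) = -12·(24/5)²·(12-(24/5))²/(24·10000) = -23328/390625 m
Load 3 — applied couple M₀=5 kN·m at a=6 m (b=L-a=6):
  y_3 = (R_Ax³/6 - M_Ax²/2)/EI  [x≤a] with R_A=5/8, M_A=5/4 = ((5/8)·(24/5)³/6 - (5/4)·(24/5)²/2)/10000 = -9/31250 m
Superposition: y = Σ y_i = -1451961/19531250 m ≈ -0.074340 m

y(24/5) = -1451961/19531250 m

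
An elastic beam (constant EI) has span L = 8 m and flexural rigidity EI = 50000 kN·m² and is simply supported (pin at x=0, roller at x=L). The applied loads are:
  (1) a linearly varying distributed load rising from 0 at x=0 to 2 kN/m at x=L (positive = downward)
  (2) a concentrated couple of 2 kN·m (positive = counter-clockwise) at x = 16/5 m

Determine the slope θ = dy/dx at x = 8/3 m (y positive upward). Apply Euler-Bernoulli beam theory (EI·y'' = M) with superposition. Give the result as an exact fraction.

Load 1 — triangular load w₀=2 kN/m (0→w₀ over full span):
  θ_1 = -w₀(7L⁴-30L²x²+15x⁴)/(360LEI) = -2·(7·8⁴-30·8²·(8/3)²+15·(8/3)⁴)/(360·8·50000) = -832/3796875 rad
Load 2 — applied couple M₀=2 kN·m at a=16/5 m (b=L-a=24/5):
  θ_2 = (M₀x²/(2L)+C₁)/EI  [x≤a] with C₁=M₀(3b²-L²)/(6L)=16/75 = (2·(8/3)²/(2·8)+(16/75))/50000 = 31/1406250 rad
Superposition: θ = Σ θ_i = -7483/37968750 rad ≈ -0.000197 rad

θ(8/3) = -7483/37968750 rad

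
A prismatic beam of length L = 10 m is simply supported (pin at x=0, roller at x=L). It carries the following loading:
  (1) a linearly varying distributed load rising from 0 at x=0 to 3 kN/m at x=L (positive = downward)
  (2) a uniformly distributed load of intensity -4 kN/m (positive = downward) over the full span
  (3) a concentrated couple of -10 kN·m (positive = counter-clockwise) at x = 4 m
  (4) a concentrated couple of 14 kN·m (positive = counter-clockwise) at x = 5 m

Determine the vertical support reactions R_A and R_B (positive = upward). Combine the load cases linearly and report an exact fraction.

Load 1 — triangular load w₀=3 kN/m (0→w₀ over full span):
  R_A = w₀L/6 = 3·10/6 = 5 kN
  R_B = w₀L/3 = 3·10/3 = 10 kN
Load 2 — uniform load w=-4 kN/m over full span:
  R_A = wL/2 = (-4)·10/2 = -20 kN
  R_B = wL/2 = (-4)·10/2 = -20 kN
Load 3 — applied couple M₀=-10 kN·m at a=4 m (b=L-a=6):
  R_A = M₀/L = (-10)/10 = -1 kN
  R_B = -M₀/L = -(-10)/10 = 1 kN
Load 4 — applied couple M₀=14 kN·m at a=5 m (b=L-a=5):
  R_A = M₀/L = 14/10 = 7/5 kN
  R_B = -M₀/L = -14/10 = -7/5 kN
Superposition: R_A = -73/5 kN, R_B = -52/5 kN

R_A = -73/5 kN, R_B = -52/5 kN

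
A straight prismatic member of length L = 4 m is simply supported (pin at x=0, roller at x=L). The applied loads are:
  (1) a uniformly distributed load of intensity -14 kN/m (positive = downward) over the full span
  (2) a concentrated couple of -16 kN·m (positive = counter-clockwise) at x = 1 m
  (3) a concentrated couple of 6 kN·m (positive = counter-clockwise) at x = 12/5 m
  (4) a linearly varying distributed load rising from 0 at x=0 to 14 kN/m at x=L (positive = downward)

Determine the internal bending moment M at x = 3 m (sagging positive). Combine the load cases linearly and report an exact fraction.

Load 1 — uniform load w=-14 kN/m over full span:
  M_1 = wx(L-x)/2 = (-14)·3·(4-3)/2 = -21 kN·m
Load 2 — applied couple M₀=-16 kN·m at a=1 m (b=L-a=3):
  M_2 = M₀x/L - M₀  [x>a] = (-16)·3/4 - (-16) = 4 kN·m
Load 3 — applied couple M₀=6 kN·m at a=12/5 m (b=L-a=8/5):
  M_3 = M₀x/L - M₀  [x>a] = 6·3/4 - 6 = -3/2 kN·m
Load 4 — triangular load w₀=14 kN/m (0→w₀ over full span):
  M_4 = w₀Lx/6 - w₀x³/(6L) = 14·4·3/6 - 14·3³/(6·4) = 49/4 kN·m
Superposition: M = Σ M_i = -25/4 kN·m ≈ -6.250000 kN·m

M(3) = -25/4 kN·m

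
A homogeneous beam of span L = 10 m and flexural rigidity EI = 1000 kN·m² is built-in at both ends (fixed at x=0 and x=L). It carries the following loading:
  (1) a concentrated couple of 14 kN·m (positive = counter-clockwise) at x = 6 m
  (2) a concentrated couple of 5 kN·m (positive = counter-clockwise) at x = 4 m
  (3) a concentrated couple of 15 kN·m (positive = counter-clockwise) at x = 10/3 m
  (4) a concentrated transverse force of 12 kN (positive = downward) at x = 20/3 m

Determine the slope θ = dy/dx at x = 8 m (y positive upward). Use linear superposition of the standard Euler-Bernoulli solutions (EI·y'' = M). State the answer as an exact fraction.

Load 1 — applied couple M₀=14 kN·m at a=6 m (b=L-a=4):
  θ_1 = (R_Ax²/2 - M_Ax - M₀(x-a))/EI  [x>a] with R_A=252/125, M_A=112/25 = ((252/125)·8²/2 - (112/25)·8 - 14·(8-6))/1000 = 21/31250 rad
Load 2 — applied couple M₀=5 kN·m at a=4 m (b=L-a=6):
  θ_2 = (R_Ax²/2 - M_Ax - M₀(x-a))/EI  [x>a] with R_A=18/25, M_A=3/5 = ((18/25)·8²/2 - (3/5)·8 - 5·(8-4))/1000 = -11/6250 rad
Load 3 — applied couple M₀=15 kN·m at a=10/3 m (b=L-a=20/3):
  θ_3 = (R_Ax²/2 - M_Ax - M₀(x-a))/EI  [x>a] with R_A=2, M_A=0 = (2·8²/2 - 0·8 - 15·(8-(10/3)))/1000 = -3/500 rad
Load 4 — point force P=12 kN at a=20/3 m (b=L-a=10/3):
  θ_4 = Pa²(L-x)(2bL-(3b+a)(L-x))/(2L³EI)  [x>a] = 12·(20/3)²·(10-8)·(2·(10/3)·10-(3·(10/3)+(20/3))·(10-8))/(2·10³·1000) = 4/225 rad
Superposition: θ = Σ θ_i = 6013/562500 rad ≈ 0.010690 rad

θ(8) = 6013/562500 rad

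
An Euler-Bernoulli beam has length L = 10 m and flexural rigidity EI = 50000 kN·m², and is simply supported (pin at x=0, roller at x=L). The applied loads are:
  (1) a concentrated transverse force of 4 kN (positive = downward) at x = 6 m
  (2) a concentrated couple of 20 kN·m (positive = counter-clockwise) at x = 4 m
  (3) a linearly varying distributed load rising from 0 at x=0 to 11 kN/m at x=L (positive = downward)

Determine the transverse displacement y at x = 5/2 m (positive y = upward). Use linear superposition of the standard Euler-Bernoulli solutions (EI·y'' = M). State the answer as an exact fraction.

y(5/2) = -810751/76800000 m

Load 1 — point force P=4 kN at a=6 m (b=L-a=4):
  y_1 = -Pbx(L²-b²-x²)/(6LEI)  [x≤a] = -4·4·(5/2)·(10²-4²-(5/2)²)/(6·10·50000) = -311/300000 m
Load 2 — applied couple M₀=20 kN·m at a=4 m (b=L-a=6):
  y_2 = (M₀x³/(6L)+C₁x)/EI  [x≤a] with C₁=M₀(3b²-L²)/(6L)=8/3 = (20·(5/2)³/(6·10)+(8/3)·(5/2))/50000 = 19/80000 m
Load 3 — triangular load w₀=11 kN/m (0→w₀ over full span):
  y_3 = -w₀x(7L⁴-10L²x²+3x⁴)/(360LEI) = -11·(5/2)·(7·10⁴-10·10²·(5/2)²+3·(5/2)⁴)/(360·10·50000) = -1199/122880 m
Superposition: y = Σ y_i = -810751/76800000 m ≈ -0.010557 m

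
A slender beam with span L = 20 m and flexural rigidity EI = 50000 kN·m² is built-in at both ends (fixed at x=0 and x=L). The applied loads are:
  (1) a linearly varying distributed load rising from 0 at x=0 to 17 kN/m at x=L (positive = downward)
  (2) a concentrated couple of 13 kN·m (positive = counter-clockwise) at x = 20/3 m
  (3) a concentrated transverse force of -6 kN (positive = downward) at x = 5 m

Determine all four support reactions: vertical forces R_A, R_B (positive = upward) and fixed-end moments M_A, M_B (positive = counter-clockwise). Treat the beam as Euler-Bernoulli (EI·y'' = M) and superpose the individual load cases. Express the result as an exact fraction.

R_A = 11233/240 kN, M_A = 5035/24 kN·m, R_B = 28127/240 kN, M_B = -7921/24 kN·m

Load 1 — triangular load w₀=17 kN/m (0→w₀ over full span):
  R_A = 3w₀L/20 = 3·17·20/20 = 51 kN
  M_A = w₀L²/30 = 17·20²/30 = 680/3 kN·m
  R_B = 7w₀L/20 = 7·17·20/20 = 119 kN
  M_B = -w₀L²/20 = -17·20²/20 = -340 kN·m
Load 2 — applied couple M₀=13 kN·m at a=20/3 m (b=L-a=40/3):
  R_A = 6M₀ab/L³ = 6·13·(20/3)·(40/3)/20³ = 13/15 kN
  M_A = M₀b(2a-b)/L² = 13·(40/3)·(2·(20/3)-(40/3))/20² = 0 kN·m
  R_B = -6M₀ab/L³ = -6·13·(20/3)·(40/3)/20³ = -13/15 kN
  M_B = M₀a(2b-a)/L² = 13·(20/3)·(2·(40/3)-(20/3))/20² = 13/3 kN·m
Load 3 — point force P=-6 kN at a=5 m (b=L-a=15):
  R_A = Pb²(3a+b)/L³ = (-6)·15²·(3·5+15)/20³ = -81/16 kN
  M_A = Pab²/L² = (-6)·5·15²/20² = -135/8 kN·m
  R_B = Pa²(a+3b)/L³ = (-6)·5²·(5+3·15)/20³ = -15/16 kN
  M_B = -Pa²b/L² = -(-6)·5²·15/20² = 45/8 kN·m
Superposition: R_A = 11233/240 kN, M_A = 5035/24 kN·m, R_B = 28127/240 kN, M_B = -7921/24 kN·m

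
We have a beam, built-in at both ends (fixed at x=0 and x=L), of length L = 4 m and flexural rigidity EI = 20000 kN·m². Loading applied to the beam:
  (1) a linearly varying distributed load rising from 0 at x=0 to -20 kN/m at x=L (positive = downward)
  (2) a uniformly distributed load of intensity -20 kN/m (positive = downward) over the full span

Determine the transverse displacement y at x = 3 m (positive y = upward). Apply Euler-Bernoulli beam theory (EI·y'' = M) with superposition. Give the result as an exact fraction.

Load 1 — triangular load w₀=-20 kN/m (0→w₀ over full span):
  y_1 = -w₀x²(L-x)²(x+2L)/(120LEI) = -(-20)·3²·(4-3)²·(3+2·4)/(120·4·20000) = 33/160000 m
Load 2 — uniform load w=-20 kN/m over full span:
  y_2 = -wx²(L-x)²/(24EI) = -(-20)·3²·(4-3)²/(24·20000) = 3/8000 m
Superposition: y = Σ y_i = 93/160000 m ≈ 0.000581 m

y(3) = 93/160000 m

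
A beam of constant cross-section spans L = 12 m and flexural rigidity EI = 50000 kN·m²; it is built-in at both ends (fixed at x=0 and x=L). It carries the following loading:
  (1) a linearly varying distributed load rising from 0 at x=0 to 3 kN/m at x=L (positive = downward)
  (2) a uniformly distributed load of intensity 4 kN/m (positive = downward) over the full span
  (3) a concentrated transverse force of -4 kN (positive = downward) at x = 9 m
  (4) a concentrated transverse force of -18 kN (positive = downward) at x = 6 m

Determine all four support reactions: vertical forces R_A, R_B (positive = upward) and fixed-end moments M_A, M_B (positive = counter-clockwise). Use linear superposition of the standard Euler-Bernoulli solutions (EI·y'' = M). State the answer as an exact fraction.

Load 1 — triangular load w₀=3 kN/m (0→w₀ over full span):
  R_A = 3w₀L/20 = 3·3·12/20 = 27/5 kN
  M_A = w₀L²/30 = 3·12²/30 = 72/5 kN·m
  R_B = 7w₀L/20 = 7·3·12/20 = 63/5 kN
  M_B = -w₀L²/20 = -3·12²/20 = -108/5 kN·m
Load 2 — uniform load w=4 kN/m over full span:
  R_A = wL/2 = 4·12/2 = 24 kN
  M_A = wL²/12 = 4·12²/12 = 48 kN·m
  R_B = wL/2 = 4·12/2 = 24 kN
  M_B = -wL²/12 = -4·12²/12 = -48 kN·m
Load 3 — point force P=-4 kN at a=9 m (b=L-a=3):
  R_A = Pb²(3a+b)/L³ = (-4)·3²·(3·9+3)/12³ = -5/8 kN
  M_A = Pab²/L² = (-4)·9·3²/12² = -9/4 kN·m
  R_B = Pa²(a+3b)/L³ = (-4)·9²·(9+3·3)/12³ = -27/8 kN
  M_B = -Pa²b/L² = -(-4)·9²·3/12² = 27/4 kN·m
Load 4 — point force P=-18 kN at a=6 m (b=L-a=6):
  R_A = Pb²(3a+b)/L³ = (-18)·6²·(3·6+6)/12³ = -9 kN
  M_A = Pab²/L² = (-18)·6·6²/12² = -27 kN·m
  R_B = Pa²(a+3b)/L³ = (-18)·6²·(6+3·6)/12³ = -9 kN
  M_B = -Pa²b/L² = -(-18)·6²·6/12² = 27 kN·m
Superposition: R_A = 791/40 kN, M_A = 663/20 kN·m, R_B = 969/40 kN, M_B = -717/20 kN·m

R_A = 791/40 kN, M_A = 663/20 kN·m, R_B = 969/40 kN, M_B = -717/20 kN·m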